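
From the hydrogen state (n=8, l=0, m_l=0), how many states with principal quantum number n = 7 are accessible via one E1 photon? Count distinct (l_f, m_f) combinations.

3

E1 requires Δl = ±1, so l_f ∈ {-1, 1}; with 0 ≤ l_f ≤ n_f−1 = 6, the allowed l_f values are {1}.
For l_f = 1: m_f ∈ {m_i−1, m_i, m_i+1} ∩ [−1, 1] = {-1, 0, 1} → 3 states.
Total: 3.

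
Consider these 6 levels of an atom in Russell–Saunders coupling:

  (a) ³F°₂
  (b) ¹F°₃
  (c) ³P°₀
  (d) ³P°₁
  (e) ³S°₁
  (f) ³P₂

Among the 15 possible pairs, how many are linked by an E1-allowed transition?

2

(a)–(b): forbidden (parity, ΔS).
(a)–(c): forbidden (parity, ΔL, ΔJ).
(a)–(d): forbidden (parity, ΔL).
(a)–(e): forbidden (parity, ΔL).
(a)–(f): forbidden (ΔL).
(b)–(c): forbidden (parity, ΔS, ΔL, ΔJ).
(b)–(d): forbidden (parity, ΔS, ΔL, ΔJ).
(b)–(e): forbidden (parity, ΔS, ΔL, ΔJ).
(b)–(f): forbidden (ΔS, ΔL).
(c)–(d): forbidden (parity).
(c)–(e): forbidden (parity).
(c)–(f): forbidden (ΔJ).
(d)–(e): forbidden (parity).
(d)–(f): allowed.
(e)–(f): allowed.
Allowed pairs: 2 of 15.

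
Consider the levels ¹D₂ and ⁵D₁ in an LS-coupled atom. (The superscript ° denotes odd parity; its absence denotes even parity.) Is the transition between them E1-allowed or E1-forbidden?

forbidden

ΔS = 0: S: 0 → 2 — fails.
ΔL = 0, ±1 (not L=0↔0): L: 2 → 2, ΔL = +0 — ok.
Parity must change: even → even — fails.
ΔJ = 0, ±1 (not J=0↔0): J: 2 → 1, ΔJ = -1 — ok.
Rule(s) violated: parity, ΔS.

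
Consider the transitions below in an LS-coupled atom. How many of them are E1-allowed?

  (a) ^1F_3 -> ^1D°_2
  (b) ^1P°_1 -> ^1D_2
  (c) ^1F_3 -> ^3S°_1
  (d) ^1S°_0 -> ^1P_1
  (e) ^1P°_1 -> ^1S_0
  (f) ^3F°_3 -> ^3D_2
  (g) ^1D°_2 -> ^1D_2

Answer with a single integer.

(a) allowed
(b) allowed
(c) forbidden (ΔS, ΔL, ΔJ fail)
(d) allowed
(e) allowed
(f) allowed
(g) allowed
Total allowed: 6 of 7.

6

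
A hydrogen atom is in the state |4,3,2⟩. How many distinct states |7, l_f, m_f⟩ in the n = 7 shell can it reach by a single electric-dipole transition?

5

E1 requires Δl = ±1, so l_f ∈ {2, 4}; with 0 ≤ l_f ≤ n_f−1 = 6, the allowed l_f values are {2, 4}.
For l_f = 2: m_f ∈ {m_i−1, m_i, m_i+1} ∩ [−2, 2] = {1, 2} → 2 states.
For l_f = 4: m_f ∈ {m_i−1, m_i, m_i+1} ∩ [−4, 4] = {1, 2, 3} → 3 states.
Total: 5.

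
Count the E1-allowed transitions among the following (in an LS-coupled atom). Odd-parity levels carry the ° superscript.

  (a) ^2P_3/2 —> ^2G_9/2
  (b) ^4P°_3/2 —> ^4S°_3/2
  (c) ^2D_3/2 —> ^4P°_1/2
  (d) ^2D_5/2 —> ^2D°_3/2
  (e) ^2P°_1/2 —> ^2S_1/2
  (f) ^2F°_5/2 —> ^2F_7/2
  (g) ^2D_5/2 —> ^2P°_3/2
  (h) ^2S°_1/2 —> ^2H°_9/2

(a) forbidden (parity, ΔL, ΔJ fail)
(b) forbidden (parity fails)
(c) forbidden (ΔS fails)
(d) allowed
(e) allowed
(f) allowed
(g) allowed
(h) forbidden (parity, ΔL, ΔJ fail)
Total allowed: 4 of 8.

4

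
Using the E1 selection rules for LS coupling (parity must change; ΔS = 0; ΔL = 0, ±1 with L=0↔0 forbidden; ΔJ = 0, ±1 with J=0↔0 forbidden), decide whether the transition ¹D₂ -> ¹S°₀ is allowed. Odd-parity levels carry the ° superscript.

Reading off the term symbols: S 0→0, L 2→0, J 2→0, parity even→odd.
ΔS = 0: S: 0 → 0 — passes.
ΔJ = 0, ±1 (not J=0↔0): J: 2 → 0, ΔJ = -2 — fails.
Parity must change: even → odd — passes.
ΔL = 0, ±1 (not L=0↔0): L: 2 → 0, ΔL = -2 — fails.
Rule(s) violated: ΔL, ΔJ.

forbidden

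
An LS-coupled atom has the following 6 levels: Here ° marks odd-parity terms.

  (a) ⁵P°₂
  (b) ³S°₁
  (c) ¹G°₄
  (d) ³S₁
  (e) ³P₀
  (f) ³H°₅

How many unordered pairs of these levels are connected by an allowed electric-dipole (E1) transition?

(a)–(b): forbidden (parity, ΔS).
(a)–(c): forbidden (parity, ΔS, ΔL, ΔJ).
(a)–(d): forbidden (ΔS).
(a)–(e): forbidden (ΔS, ΔJ).
(a)–(f): forbidden (parity, ΔS, ΔL, ΔJ).
(b)–(c): forbidden (parity, ΔS, ΔL, ΔJ).
(b)–(d): forbidden (ΔL).
(b)–(e): allowed.
(b)–(f): forbidden (parity, ΔL, ΔJ).
(c)–(d): forbidden (ΔS, ΔL, ΔJ).
(c)–(e): forbidden (ΔS, ΔL, ΔJ).
(c)–(f): forbidden (parity, ΔS).
(d)–(e): forbidden (parity).
(d)–(f): forbidden (ΔL, ΔJ).
(e)–(f): forbidden (ΔL, ΔJ).
Allowed pairs: 1 of 15.

1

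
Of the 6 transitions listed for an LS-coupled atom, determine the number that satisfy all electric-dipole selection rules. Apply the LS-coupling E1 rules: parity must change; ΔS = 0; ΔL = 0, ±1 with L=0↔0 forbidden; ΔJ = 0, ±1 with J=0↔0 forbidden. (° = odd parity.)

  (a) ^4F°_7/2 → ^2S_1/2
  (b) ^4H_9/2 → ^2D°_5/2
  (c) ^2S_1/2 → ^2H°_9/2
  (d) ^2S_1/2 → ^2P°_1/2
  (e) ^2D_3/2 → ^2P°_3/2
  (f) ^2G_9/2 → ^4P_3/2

(a) forbidden (ΔS, ΔL, ΔJ fail)
(b) forbidden (ΔS, ΔL, ΔJ fail)
(c) forbidden (ΔL, ΔJ fail)
(d) allowed
(e) allowed
(f) forbidden (parity, ΔS, ΔL, ΔJ fail)
Total allowed: 2 of 6.

2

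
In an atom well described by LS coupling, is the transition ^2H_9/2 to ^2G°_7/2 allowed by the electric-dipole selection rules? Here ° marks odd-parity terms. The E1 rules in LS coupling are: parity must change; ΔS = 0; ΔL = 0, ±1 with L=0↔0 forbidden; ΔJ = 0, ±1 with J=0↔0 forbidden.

Initial level: S=1/2, L=5, J=9/2, parity even. Final level: S=1/2, L=4, J=7/2, parity odd.
Parity must change: even → odd — satisfied.
ΔS = 0: S: 1/2 → 1/2 — satisfied.
ΔL = 0, ±1 (not L=0↔0): L: 5 → 4, ΔL = -1 — satisfied.
ΔJ = 0, ±1 (not J=0↔0): J: 9/2 → 7/2, ΔJ = -1 — satisfied.
All four E1 rules are satisfied.

allowed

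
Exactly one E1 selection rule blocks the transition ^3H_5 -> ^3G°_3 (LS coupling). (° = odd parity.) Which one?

the ΔJ = 0, ±1 rule

Parity must change: even → odd — ok.
ΔJ = 0, ±1 (not J=0↔0): J: 5 → 3, ΔJ = -2 — fails.
ΔS = 0: S: 1 → 1 — ok.
ΔL = 0, ±1 (not L=0↔0): L: 5 → 4, ΔL = -1 — ok.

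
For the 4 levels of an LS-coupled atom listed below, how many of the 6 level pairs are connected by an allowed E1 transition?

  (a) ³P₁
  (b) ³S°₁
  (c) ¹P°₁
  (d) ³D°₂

(a)–(b): allowed.
(a)–(c): forbidden (ΔS).
(a)–(d): allowed.
(b)–(c): forbidden (parity, ΔS).
(b)–(d): forbidden (parity, ΔL).
(c)–(d): forbidden (parity, ΔS).
Allowed pairs: 2 of 6.

2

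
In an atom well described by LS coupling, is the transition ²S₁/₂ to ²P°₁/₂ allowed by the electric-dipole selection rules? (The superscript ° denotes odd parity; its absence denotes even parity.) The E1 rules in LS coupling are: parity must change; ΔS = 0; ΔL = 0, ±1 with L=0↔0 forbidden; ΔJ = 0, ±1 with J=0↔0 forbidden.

Initial level: S=1/2, L=0, J=1/2, parity even. Final level: S=1/2, L=1, J=1/2, parity odd.
Parity must change: even → odd — satisfied.
ΔS = 0: S: 1/2 → 1/2 — satisfied.
ΔL = 0, ±1 (not L=0↔0): L: 0 → 1, ΔL = +1 — satisfied.
ΔJ = 0, ±1 (not J=0↔0): J: 1/2 → 1/2, ΔJ = +0 — satisfied.
All four E1 rules are satisfied.

allowed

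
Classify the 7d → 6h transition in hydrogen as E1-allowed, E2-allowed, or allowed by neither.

Δl = 5 − 2 = +3; l_i + l_f = 7.
E1 (Δl = ±1): not satisfied.
E2 (Δl = 0,±2, l_i+l_f ≥ 2): not satisfied.

neither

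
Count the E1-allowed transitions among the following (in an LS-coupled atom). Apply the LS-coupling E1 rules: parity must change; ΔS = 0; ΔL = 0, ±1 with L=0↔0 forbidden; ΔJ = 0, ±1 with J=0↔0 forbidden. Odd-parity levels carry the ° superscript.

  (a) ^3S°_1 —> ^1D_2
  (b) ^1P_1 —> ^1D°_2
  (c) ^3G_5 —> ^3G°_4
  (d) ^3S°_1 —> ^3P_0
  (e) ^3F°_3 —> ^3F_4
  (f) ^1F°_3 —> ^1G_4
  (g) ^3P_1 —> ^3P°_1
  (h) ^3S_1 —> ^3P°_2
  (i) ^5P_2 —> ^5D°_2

8

(a) forbidden (ΔS, ΔL fail)
(b) allowed
(c) allowed
(d) allowed
(e) allowed
(f) allowed
(g) allowed
(h) allowed
(i) allowed
Total allowed: 8 of 9.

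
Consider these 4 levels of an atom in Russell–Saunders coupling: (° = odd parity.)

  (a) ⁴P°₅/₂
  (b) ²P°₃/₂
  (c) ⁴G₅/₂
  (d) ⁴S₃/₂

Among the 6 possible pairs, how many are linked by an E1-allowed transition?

1

(a)–(b): forbidden (parity, ΔS).
(a)–(c): forbidden (ΔL).
(a)–(d): allowed.
(b)–(c): forbidden (ΔS, ΔL).
(b)–(d): forbidden (ΔS).
(c)–(d): forbidden (parity, ΔL).
Allowed pairs: 1 of 6.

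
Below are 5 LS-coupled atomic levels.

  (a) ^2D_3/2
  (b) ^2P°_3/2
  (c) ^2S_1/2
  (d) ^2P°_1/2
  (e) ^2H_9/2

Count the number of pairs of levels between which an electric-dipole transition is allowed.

(a)–(b): allowed.
(a)–(c): forbidden (parity, ΔL).
(a)–(d): allowed.
(a)–(e): forbidden (parity, ΔL, ΔJ).
(b)–(c): allowed.
(b)–(d): forbidden (parity).
(b)–(e): forbidden (ΔL, ΔJ).
(c)–(d): allowed.
(c)–(e): forbidden (parity, ΔL, ΔJ).
(d)–(e): forbidden (ΔL, ΔJ).
Allowed pairs: 4 of 10.

4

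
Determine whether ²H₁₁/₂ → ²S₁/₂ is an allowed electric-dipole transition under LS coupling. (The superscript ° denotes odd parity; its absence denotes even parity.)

forbidden

ΔS = 0: S: 1/2 → 1/2 — ok.
Parity must change: even → even — fails.
ΔL = 0, ±1 (not L=0↔0): L: 5 → 0, ΔL = -5 — fails.
ΔJ = 0, ±1 (not J=0↔0): J: 11/2 → 1/2, ΔJ = -5 — fails.
Rule(s) violated: parity, ΔL, ΔJ.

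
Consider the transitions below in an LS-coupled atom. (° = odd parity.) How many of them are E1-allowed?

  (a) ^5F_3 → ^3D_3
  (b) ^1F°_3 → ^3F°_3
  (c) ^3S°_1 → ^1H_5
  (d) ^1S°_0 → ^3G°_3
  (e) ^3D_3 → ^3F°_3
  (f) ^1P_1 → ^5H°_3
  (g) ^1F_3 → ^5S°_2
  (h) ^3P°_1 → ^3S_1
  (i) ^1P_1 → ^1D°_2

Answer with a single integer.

3

(a) forbidden (parity, ΔS fail)
(b) forbidden (parity, ΔS fail)
(c) forbidden (ΔS, ΔL, ΔJ fail)
(d) forbidden (parity, ΔS, ΔL, ΔJ fail)
(e) allowed
(f) forbidden (ΔS, ΔL, ΔJ fail)
(g) forbidden (ΔS, ΔL fail)
(h) allowed
(i) allowed
Total allowed: 3 of 9.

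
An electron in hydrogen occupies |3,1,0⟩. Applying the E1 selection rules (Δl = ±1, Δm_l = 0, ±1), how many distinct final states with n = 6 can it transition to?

E1 requires Δl = ±1, so l_f ∈ {0, 2}; with 0 ≤ l_f ≤ n_f−1 = 5, the allowed l_f values are {0, 2}.
For l_f = 0: m_f ∈ {m_i−1, m_i, m_i+1} ∩ [−0, 0] = {0} → 1 state.
For l_f = 2: m_f ∈ {m_i−1, m_i, m_i+1} ∩ [−2, 2] = {-1, 0, 1} → 3 states.
Total: 4.

4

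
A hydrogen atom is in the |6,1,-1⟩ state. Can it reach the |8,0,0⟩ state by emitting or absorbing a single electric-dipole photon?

allowed

l: 1 → 0 (Δl = -1). Δl = ±1 passes.
Δm_l = 0 − (-1) = +1. E1 requires Δm_l = 0, ±1: passes.
All E1 selection rules are satisfied.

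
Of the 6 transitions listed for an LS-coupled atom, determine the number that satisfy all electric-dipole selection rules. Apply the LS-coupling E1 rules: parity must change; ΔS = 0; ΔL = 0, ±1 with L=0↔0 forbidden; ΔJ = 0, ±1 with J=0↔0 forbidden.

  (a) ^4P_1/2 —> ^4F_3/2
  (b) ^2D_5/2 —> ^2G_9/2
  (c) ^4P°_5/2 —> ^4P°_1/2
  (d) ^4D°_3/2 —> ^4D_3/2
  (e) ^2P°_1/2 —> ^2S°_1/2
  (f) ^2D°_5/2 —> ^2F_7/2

2

(a) forbidden (parity, ΔL fail)
(b) forbidden (parity, ΔL, ΔJ fail)
(c) forbidden (parity, ΔJ fail)
(d) allowed
(e) forbidden (parity fails)
(f) allowed
Total allowed: 2 of 6.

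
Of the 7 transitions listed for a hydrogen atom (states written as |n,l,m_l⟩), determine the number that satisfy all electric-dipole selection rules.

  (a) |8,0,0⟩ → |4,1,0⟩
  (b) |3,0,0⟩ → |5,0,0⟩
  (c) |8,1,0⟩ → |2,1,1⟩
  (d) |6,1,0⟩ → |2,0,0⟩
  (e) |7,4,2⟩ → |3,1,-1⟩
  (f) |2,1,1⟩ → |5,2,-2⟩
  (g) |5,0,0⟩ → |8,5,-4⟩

2

(a) allowed
(b) forbidden — Δl = +0 (E1 requires Δl = ±1)
(c) forbidden — Δl = +0 (E1 requires Δl = ±1)
(d) allowed
(e) forbidden — Δl = -3 (E1 requires Δl = ±1); Δm_l = -3 (E1 requires Δm_l = 0, ±1)
(f) forbidden — Δm_l = -3 (E1 requires Δm_l = 0, ±1)
(g) forbidden — Δl = +5 (E1 requires Δl = ±1); Δm_l = -4 (E1 requires Δm_l = 0, ±1)
Total allowed: 2 of 7.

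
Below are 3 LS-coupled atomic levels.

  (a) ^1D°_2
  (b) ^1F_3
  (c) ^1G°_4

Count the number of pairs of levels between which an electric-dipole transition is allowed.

(a)–(b): allowed.
(a)–(c): forbidden (parity, ΔL, ΔJ).
(b)–(c): allowed.
Allowed pairs: 2 of 3.

2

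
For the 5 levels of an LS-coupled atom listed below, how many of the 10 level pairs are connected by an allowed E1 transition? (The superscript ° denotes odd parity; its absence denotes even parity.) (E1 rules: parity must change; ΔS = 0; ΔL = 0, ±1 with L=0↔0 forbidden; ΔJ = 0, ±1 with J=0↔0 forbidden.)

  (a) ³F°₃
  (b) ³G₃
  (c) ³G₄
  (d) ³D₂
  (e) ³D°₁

(a)–(b): allowed.
(a)–(c): allowed.
(a)–(d): allowed.
(a)–(e): forbidden (parity, ΔJ).
(b)–(c): forbidden (parity).
(b)–(d): forbidden (parity, ΔL).
(b)–(e): forbidden (ΔL, ΔJ).
(c)–(d): forbidden (parity, ΔL, ΔJ).
(c)–(e): forbidden (ΔL, ΔJ).
(d)–(e): allowed.
Allowed pairs: 4 of 10.

4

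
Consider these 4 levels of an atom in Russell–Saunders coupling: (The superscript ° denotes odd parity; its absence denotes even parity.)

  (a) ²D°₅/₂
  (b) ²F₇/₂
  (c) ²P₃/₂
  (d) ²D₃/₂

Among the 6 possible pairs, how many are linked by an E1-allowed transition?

(a)–(b): allowed.
(a)–(c): allowed.
(a)–(d): allowed.
(b)–(c): forbidden (parity, ΔL, ΔJ).
(b)–(d): forbidden (parity, ΔJ).
(c)–(d): forbidden (parity).
Allowed pairs: 3 of 6.

3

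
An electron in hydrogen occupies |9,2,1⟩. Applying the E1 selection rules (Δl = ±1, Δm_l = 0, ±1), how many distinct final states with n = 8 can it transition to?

E1 requires Δl = ±1, so l_f ∈ {1, 3}; with 0 ≤ l_f ≤ n_f−1 = 7, the allowed l_f values are {1, 3}.
For l_f = 1: m_f ∈ {m_i−1, m_i, m_i+1} ∩ [−1, 1] = {0, 1} → 2 states.
For l_f = 3: m_f ∈ {m_i−1, m_i, m_i+1} ∩ [−3, 3] = {0, 1, 2} → 3 states.
Total: 5.

5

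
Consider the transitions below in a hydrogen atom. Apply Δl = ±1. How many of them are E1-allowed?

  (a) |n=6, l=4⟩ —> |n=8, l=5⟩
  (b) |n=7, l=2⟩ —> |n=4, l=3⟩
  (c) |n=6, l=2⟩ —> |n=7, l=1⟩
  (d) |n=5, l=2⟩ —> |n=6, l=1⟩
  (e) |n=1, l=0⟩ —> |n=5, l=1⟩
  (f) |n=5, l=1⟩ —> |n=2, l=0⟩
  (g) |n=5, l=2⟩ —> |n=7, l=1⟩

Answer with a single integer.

7

(a) allowed
(b) allowed
(c) allowed
(d) allowed
(e) allowed
(f) allowed
(g) allowed
Total allowed: 7 of 7.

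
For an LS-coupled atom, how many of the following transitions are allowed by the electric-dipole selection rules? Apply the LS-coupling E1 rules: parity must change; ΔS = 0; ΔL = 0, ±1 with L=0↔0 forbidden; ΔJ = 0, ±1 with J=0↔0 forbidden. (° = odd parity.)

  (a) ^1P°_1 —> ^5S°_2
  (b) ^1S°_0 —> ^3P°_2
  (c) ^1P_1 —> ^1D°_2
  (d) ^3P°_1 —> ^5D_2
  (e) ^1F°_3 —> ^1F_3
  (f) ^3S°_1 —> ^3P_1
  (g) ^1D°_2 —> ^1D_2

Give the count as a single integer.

4

(a) forbidden (parity, ΔS fail)
(b) forbidden (parity, ΔS, ΔJ fail)
(c) allowed
(d) forbidden (ΔS fails)
(e) allowed
(f) allowed
(g) allowed
Total allowed: 4 of 7.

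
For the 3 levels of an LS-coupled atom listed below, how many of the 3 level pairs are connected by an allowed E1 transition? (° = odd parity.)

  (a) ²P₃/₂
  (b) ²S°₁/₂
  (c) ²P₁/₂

2

(a)–(b): allowed.
(a)–(c): forbidden (parity).
(b)–(c): allowed.
Allowed pairs: 2 of 3.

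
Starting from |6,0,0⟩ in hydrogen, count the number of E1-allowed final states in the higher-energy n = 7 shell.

E1 requires Δl = ±1, so l_f ∈ {-1, 1}; with 0 ≤ l_f ≤ n_f−1 = 6, the allowed l_f values are {1}.
For l_f = 1: m_f ∈ {m_i−1, m_i, m_i+1} ∩ [−1, 1] = {-1, 0, 1} → 3 states.
Total: 3.

3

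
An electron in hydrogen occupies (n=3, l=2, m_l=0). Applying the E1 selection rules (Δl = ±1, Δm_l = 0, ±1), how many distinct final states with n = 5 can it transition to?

E1 requires Δl = ±1, so l_f ∈ {1, 3}; with 0 ≤ l_f ≤ n_f−1 = 4, the allowed l_f values are {1, 3}.
For l_f = 1: m_f ∈ {m_i−1, m_i, m_i+1} ∩ [−1, 1] = {-1, 0, 1} → 3 states.
For l_f = 3: m_f ∈ {m_i−1, m_i, m_i+1} ∩ [−3, 3] = {-1, 0, 1} → 3 states.
Total: 6.

6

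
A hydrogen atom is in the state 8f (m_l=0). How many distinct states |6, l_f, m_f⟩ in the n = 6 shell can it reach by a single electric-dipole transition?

6

E1 requires Δl = ±1, so l_f ∈ {2, 4}; with 0 ≤ l_f ≤ n_f−1 = 5, the allowed l_f values are {2, 4}.
For l_f = 2: m_f ∈ {m_i−1, m_i, m_i+1} ∩ [−2, 2] = {-1, 0, 1} → 3 states.
For l_f = 4: m_f ∈ {m_i−1, m_i, m_i+1} ∩ [−4, 4] = {-1, 0, 1} → 3 states.
Total: 6.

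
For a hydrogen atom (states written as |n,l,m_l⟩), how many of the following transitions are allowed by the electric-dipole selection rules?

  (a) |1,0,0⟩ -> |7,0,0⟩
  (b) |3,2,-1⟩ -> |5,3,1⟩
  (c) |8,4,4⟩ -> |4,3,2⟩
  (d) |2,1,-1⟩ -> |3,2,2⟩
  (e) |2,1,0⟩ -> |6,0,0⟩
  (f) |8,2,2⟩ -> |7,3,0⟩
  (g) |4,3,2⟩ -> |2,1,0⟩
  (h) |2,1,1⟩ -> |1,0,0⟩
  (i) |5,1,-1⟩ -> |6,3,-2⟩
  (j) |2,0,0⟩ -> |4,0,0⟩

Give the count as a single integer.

(a) forbidden — Δl = +0 (E1 requires Δl = ±1)
(b) forbidden — Δm_l = +2 (E1 requires Δm_l = 0, ±1)
(c) forbidden — Δm_l = -2 (E1 requires Δm_l = 0, ±1)
(d) forbidden — Δm_l = +3 (E1 requires Δm_l = 0, ±1)
(e) allowed
(f) forbidden — Δm_l = -2 (E1 requires Δm_l = 0, ±1)
(g) forbidden — Δl = -2 (E1 requires Δl = ±1); Δm_l = -2 (E1 requires Δm_l = 0, ±1)
(h) allowed
(i) forbidden — Δl = +2 (E1 requires Δl = ±1)
(j) forbidden — Δl = +0 (E1 requires Δl = ±1)
Total allowed: 2 of 10.

2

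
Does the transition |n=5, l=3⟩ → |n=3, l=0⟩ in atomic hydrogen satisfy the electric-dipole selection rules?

forbidden

Δl = 0 − 3 = -3; the E1 rule Δl = ±1 is ✗.
The transition is electric-dipole forbidden.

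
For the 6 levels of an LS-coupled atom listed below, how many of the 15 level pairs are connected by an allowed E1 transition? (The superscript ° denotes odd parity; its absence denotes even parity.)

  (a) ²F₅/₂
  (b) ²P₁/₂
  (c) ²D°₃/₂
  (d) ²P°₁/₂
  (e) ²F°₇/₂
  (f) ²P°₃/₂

5

(a)–(b): forbidden (parity, ΔL, ΔJ).
(a)–(c): allowed.
(a)–(d): forbidden (ΔL, ΔJ).
(a)–(e): allowed.
(a)–(f): forbidden (ΔL).
(b)–(c): allowed.
(b)–(d): allowed.
(b)–(e): forbidden (ΔL, ΔJ).
(b)–(f): allowed.
(c)–(d): forbidden (parity).
(c)–(e): forbidden (parity, ΔJ).
(c)–(f): forbidden (parity).
(d)–(e): forbidden (parity, ΔL, ΔJ).
(d)–(f): forbidden (parity).
(e)–(f): forbidden (parity, ΔL, ΔJ).
Allowed pairs: 5 of 15.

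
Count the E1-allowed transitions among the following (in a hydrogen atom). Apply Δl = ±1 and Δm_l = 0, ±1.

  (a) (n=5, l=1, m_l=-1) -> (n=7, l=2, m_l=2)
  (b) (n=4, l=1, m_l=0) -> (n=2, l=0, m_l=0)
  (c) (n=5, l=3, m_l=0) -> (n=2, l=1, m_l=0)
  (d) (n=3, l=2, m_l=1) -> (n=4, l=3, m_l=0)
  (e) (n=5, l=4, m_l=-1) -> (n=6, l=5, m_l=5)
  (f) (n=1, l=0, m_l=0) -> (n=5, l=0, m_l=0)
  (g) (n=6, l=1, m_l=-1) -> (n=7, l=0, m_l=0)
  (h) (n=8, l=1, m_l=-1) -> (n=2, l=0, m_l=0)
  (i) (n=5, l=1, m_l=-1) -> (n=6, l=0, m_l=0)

(a) forbidden — Δm_l = +3 (E1 requires Δm_l = 0, ±1)
(b) allowed
(c) forbidden — Δl = -2 (E1 requires Δl = ±1)
(d) allowed
(e) forbidden — Δm_l = +6 (E1 requires Δm_l = 0, ±1)
(f) forbidden — Δl = +0 (E1 requires Δl = ±1)
(g) allowed
(h) allowed
(i) allowed
Total allowed: 5 of 9.

5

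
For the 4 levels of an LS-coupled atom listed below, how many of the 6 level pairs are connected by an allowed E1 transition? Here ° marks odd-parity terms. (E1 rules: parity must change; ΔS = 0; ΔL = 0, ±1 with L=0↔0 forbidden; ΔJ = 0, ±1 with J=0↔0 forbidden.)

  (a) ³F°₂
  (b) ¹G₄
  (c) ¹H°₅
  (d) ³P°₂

(a)–(b): forbidden (ΔS, ΔJ).
(a)–(c): forbidden (parity, ΔS, ΔL, ΔJ).
(a)–(d): forbidden (parity, ΔL).
(b)–(c): allowed.
(b)–(d): forbidden (ΔS, ΔL, ΔJ).
(c)–(d): forbidden (parity, ΔS, ΔL, ΔJ).
Allowed pairs: 1 of 6.

1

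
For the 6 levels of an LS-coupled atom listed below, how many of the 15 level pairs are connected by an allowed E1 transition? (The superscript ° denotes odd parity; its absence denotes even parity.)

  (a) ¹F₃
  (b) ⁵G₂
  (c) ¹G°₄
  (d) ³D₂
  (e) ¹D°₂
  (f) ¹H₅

3

(a)–(b): forbidden (parity, ΔS).
(a)–(c): allowed.
(a)–(d): forbidden (parity, ΔS).
(a)–(e): allowed.
(a)–(f): forbidden (parity, ΔL, ΔJ).
(b)–(c): forbidden (ΔS, ΔJ).
(b)–(d): forbidden (parity, ΔS, ΔL).
(b)–(e): forbidden (ΔS, ΔL).
(b)–(f): forbidden (parity, ΔS, ΔJ).
(c)–(d): forbidden (ΔS, ΔL, ΔJ).
(c)–(e): forbidden (parity, ΔL, ΔJ).
(c)–(f): allowed.
(d)–(e): forbidden (ΔS).
(d)–(f): forbidden (parity, ΔS, ΔL, ΔJ).
(e)–(f): forbidden (ΔL, ΔJ).
Allowed pairs: 3 of 15.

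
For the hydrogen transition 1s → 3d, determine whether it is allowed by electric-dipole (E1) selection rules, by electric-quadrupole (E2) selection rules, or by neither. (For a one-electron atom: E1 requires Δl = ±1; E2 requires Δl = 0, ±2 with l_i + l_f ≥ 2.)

E2

Δl = 2 − 0 = +2; l_i + l_f = 2.
E1 (Δl = ±1): not satisfied.
E2 (Δl = 0,±2, l_i+l_f ≥ 2): satisfied.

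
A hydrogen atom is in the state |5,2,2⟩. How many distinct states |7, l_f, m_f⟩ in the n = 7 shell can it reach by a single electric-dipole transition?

E1 requires Δl = ±1, so l_f ∈ {1, 3}; with 0 ≤ l_f ≤ n_f−1 = 6, the allowed l_f values are {1, 3}.
For l_f = 1: m_f ∈ {m_i−1, m_i, m_i+1} ∩ [−1, 1] = {1} → 1 state.
For l_f = 3: m_f ∈ {m_i−1, m_i, m_i+1} ∩ [−3, 3] = {1, 2, 3} → 3 states.
Total: 4.

4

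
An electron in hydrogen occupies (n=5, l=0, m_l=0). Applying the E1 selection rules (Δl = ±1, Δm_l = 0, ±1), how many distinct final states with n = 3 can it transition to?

3

E1 requires Δl = ±1, so l_f ∈ {-1, 1}; with 0 ≤ l_f ≤ n_f−1 = 2, the allowed l_f values are {1}.
For l_f = 1: m_f ∈ {m_i−1, m_i, m_i+1} ∩ [−1, 1] = {-1, 0, 1} → 3 states.
Total: 3.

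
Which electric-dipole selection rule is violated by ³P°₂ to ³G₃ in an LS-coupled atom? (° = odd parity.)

the ΔL = 0, ±1 rule

Initial level: S=1, L=1, J=2, parity odd. Final level: S=1, L=4, J=3, parity even.
ΔL = 0, ±1 (not L=0↔0): L: 1 → 4, ΔL = +3 — violated.
Parity must change: odd → even — satisfied.
ΔJ = 0, ±1 (not J=0↔0): J: 2 → 3, ΔJ = +1 — satisfied.
ΔS = 0: S: 1 → 1 — satisfied.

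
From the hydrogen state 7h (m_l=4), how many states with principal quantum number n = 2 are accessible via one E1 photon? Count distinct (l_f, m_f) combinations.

0

E1 requires l_f ∈ {4, 6}, but neither lies in [0, 1], so no final state is reachable.
Total: 0.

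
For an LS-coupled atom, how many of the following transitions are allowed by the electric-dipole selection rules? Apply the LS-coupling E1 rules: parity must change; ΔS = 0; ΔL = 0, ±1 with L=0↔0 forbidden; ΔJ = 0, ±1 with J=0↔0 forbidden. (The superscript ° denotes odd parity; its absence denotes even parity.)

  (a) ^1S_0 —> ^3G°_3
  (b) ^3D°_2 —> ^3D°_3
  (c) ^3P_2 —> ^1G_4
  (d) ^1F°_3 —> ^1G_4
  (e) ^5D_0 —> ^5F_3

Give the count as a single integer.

1

(a) forbidden (ΔS, ΔL, ΔJ fail)
(b) forbidden (parity fails)
(c) forbidden (parity, ΔS, ΔL, ΔJ fail)
(d) allowed
(e) forbidden (parity, ΔJ fail)
Total allowed: 1 of 5.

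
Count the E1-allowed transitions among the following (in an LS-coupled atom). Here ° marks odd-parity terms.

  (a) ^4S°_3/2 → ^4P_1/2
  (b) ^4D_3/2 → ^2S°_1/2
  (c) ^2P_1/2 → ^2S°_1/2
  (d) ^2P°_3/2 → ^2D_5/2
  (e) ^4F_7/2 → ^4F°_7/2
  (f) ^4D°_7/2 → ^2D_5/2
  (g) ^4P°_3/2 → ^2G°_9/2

4

(a) allowed
(b) forbidden (ΔS, ΔL fail)
(c) allowed
(d) allowed
(e) allowed
(f) forbidden (ΔS fails)
(g) forbidden (parity, ΔS, ΔL, ΔJ fail)
Total allowed: 4 of 7.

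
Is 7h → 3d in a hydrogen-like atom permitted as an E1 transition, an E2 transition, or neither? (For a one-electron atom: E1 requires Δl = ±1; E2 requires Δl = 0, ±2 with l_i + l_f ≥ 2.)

neither

Δl = 2 − 5 = -3; l_i + l_f = 7.
E1 (Δl = ±1): not satisfied.
E2 (Δl = 0,±2, l_i+l_f ≥ 2): not satisfied.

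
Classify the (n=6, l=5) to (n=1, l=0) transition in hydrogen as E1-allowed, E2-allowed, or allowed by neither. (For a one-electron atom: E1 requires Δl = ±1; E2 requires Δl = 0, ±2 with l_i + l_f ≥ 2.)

neither

Δl = 0 − 5 = -5; l_i + l_f = 5.
E1 (Δl = ±1): not satisfied.
E2 (Δl = 0,±2, l_i+l_f ≥ 2): not satisfied.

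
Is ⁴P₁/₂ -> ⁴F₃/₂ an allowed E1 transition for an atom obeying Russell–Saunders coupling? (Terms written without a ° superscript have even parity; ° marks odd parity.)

Parity must change: even → even — fails.
ΔS = 0: S: 3/2 → 3/2 — ok.
ΔL = 0, ±1 (not L=0↔0): L: 1 → 3, ΔL = +2 — fails.
ΔJ = 0, ±1 (not J=0↔0): J: 1/2 → 3/2, ΔJ = +1 — ok.
Rule(s) violated: parity, ΔL.

forbidden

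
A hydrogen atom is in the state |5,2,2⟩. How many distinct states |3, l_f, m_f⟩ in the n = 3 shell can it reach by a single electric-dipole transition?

E1 requires Δl = ±1, so l_f ∈ {1, 3}; with 0 ≤ l_f ≤ n_f−1 = 2, the allowed l_f values are {1}.
For l_f = 1: m_f ∈ {m_i−1, m_i, m_i+1} ∩ [−1, 1] = {1} → 1 state.
Total: 1.

1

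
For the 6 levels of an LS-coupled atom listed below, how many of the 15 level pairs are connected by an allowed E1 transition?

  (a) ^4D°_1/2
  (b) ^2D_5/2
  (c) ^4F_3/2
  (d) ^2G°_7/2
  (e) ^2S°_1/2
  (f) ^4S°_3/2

1

(a)–(b): forbidden (ΔS, ΔJ).
(a)–(c): allowed.
(a)–(d): forbidden (parity, ΔS, ΔL, ΔJ).
(a)–(e): forbidden (parity, ΔS, ΔL).
(a)–(f): forbidden (parity, ΔL).
(b)–(c): forbidden (parity, ΔS).
(b)–(d): forbidden (ΔL).
(b)–(e): forbidden (ΔL, ΔJ).
(b)–(f): forbidden (ΔS, ΔL).
(c)–(d): forbidden (ΔS, ΔJ).
(c)–(e): forbidden (ΔS, ΔL).
(c)–(f): forbidden (ΔL).
(d)–(e): forbidden (parity, ΔL, ΔJ).
(d)–(f): forbidden (parity, ΔS, ΔL, ΔJ).
(e)–(f): forbidden (parity, ΔS, ΔL).
Allowed pairs: 1 of 15.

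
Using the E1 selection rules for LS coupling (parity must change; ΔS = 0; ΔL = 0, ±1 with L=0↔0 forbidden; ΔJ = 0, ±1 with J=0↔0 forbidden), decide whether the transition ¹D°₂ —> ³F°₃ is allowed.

ΔS = 0: S: 0 → 1 — violated.
ΔL = 0, ±1 (not L=0↔0): L: 2 → 3, ΔL = +1 — satisfied.
Parity must change: odd → odd — violated.
ΔJ = 0, ±1 (not J=0↔0): J: 2 → 3, ΔJ = +1 — satisfied.
Rule(s) violated: parity, ΔS.

forbidden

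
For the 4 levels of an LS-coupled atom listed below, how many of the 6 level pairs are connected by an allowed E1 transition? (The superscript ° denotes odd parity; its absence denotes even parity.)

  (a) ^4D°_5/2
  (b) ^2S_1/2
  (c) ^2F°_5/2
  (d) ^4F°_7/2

0

(a)–(b): forbidden (ΔS, ΔL, ΔJ).
(a)–(c): forbidden (parity, ΔS).
(a)–(d): forbidden (parity).
(b)–(c): forbidden (ΔL, ΔJ).
(b)–(d): forbidden (ΔS, ΔL, ΔJ).
(c)–(d): forbidden (parity, ΔS).
Allowed pairs: 0 of 6.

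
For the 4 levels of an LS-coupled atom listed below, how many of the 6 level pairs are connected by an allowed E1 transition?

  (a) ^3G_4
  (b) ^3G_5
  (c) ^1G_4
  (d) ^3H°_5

(a)–(b): forbidden (parity).
(a)–(c): forbidden (parity, ΔS).
(a)–(d): allowed.
(b)–(c): forbidden (parity, ΔS).
(b)–(d): allowed.
(c)–(d): forbidden (ΔS).
Allowed pairs: 2 of 6.

2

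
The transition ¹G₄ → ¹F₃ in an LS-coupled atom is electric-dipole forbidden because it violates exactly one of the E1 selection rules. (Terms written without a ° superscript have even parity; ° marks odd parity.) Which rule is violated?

parity

Reading off the term symbols: S 0→0, L 4→3, J 4→3, parity even→even.
ΔS = 0: S: 0 → 0 — passes.
ΔL = 0, ±1 (not L=0↔0): L: 4 → 3, ΔL = -1 — passes.
Parity must change: even → even — fails.
ΔJ = 0, ±1 (not J=0↔0): J: 4 → 3, ΔJ = -1 — passes.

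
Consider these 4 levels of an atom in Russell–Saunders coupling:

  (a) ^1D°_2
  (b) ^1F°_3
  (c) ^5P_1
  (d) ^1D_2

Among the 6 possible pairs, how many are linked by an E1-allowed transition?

(a)–(b): forbidden (parity).
(a)–(c): forbidden (ΔS).
(a)–(d): allowed.
(b)–(c): forbidden (ΔS, ΔL, ΔJ).
(b)–(d): allowed.
(c)–(d): forbidden (parity, ΔS).
Allowed pairs: 2 of 6.

2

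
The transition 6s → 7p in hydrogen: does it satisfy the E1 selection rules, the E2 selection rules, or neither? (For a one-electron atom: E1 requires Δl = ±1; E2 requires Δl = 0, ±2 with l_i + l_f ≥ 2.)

E1

Δl = 1 − 0 = +1; l_i + l_f = 1.
E1 (Δl = ±1): satisfied.
E2 (Δl = 0,±2, l_i+l_f ≥ 2): not satisfied.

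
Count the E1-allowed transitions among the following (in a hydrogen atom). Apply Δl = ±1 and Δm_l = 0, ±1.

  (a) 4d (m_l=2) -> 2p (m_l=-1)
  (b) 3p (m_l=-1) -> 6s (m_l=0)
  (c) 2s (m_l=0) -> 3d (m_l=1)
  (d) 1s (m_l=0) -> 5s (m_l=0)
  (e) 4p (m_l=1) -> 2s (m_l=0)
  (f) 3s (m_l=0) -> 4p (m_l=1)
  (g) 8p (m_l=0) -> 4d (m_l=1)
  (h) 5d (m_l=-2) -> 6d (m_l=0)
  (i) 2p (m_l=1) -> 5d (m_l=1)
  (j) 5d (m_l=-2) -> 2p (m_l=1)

(a) forbidden — Δm_l = -3 (E1 requires Δm_l = 0, ±1)
(b) allowed
(c) forbidden — Δl = +2 (E1 requires Δl = ±1)
(d) forbidden — Δl = +0 (E1 requires Δl = ±1)
(e) allowed
(f) allowed
(g) allowed
(h) forbidden — Δl = +0 (E1 requires Δl = ±1); Δm_l = +2 (E1 requires Δm_l = 0, ±1)
(i) allowed
(j) forbidden — Δm_l = +3 (E1 requires Δm_l = 0, ±1)
Total allowed: 5 of 10.

5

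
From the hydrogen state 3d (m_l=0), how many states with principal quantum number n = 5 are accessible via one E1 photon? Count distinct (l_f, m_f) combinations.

E1 requires Δl = ±1, so l_f ∈ {1, 3}; with 0 ≤ l_f ≤ n_f−1 = 4, the allowed l_f values are {1, 3}.
For l_f = 1: m_f ∈ {m_i−1, m_i, m_i+1} ∩ [−1, 1] = {-1, 0, 1} → 3 states.
For l_f = 3: m_f ∈ {m_i−1, m_i, m_i+1} ∩ [−3, 3] = {-1, 0, 1} → 3 states.
Total: 6.

6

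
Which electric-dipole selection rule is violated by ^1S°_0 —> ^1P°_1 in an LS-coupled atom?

ΔS = 0: S: 0 → 0 — passes.
Parity must change: odd → odd — fails.
ΔL = 0, ±1 (not L=0↔0): L: 0 → 1, ΔL = +1 — passes.
ΔJ = 0, ±1 (not J=0↔0): J: 0 → 1, ΔJ = +1 — passes.

parity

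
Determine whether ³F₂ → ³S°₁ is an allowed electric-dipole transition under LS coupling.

forbidden

Parity must change: even → odd — satisfied.
ΔS = 0: S: 1 → 1 — satisfied.
ΔL = 0, ±1 (not L=0↔0): L: 3 → 0, ΔL = -3 — violated.
ΔJ = 0, ±1 (not J=0↔0): J: 2 → 1, ΔJ = -1 — satisfied.
Rule(s) violated: ΔL.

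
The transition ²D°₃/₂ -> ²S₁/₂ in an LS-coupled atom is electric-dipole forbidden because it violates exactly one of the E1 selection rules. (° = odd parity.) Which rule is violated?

Reading off the term symbols: S 1/2→1/2, L 2→0, J 3/2→1/2, parity odd→even.
Parity must change: odd → even — ✓.
ΔS = 0: S: 1/2 → 1/2 — ✓.
ΔL = 0, ±1 (not L=0↔0): L: 2 → 0, ΔL = -2 — ✗.
ΔJ = 0, ±1 (not J=0↔0): J: 3/2 → 1/2, ΔJ = -1 — ✓.

the ΔL = 0, ±1 rule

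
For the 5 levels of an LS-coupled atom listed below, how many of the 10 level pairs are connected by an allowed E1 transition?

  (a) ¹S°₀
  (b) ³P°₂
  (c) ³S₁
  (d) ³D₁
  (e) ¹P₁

3

(a)–(b): forbidden (parity, ΔS, ΔJ).
(a)–(c): forbidden (ΔS, ΔL).
(a)–(d): forbidden (ΔS, ΔL).
(a)–(e): allowed.
(b)–(c): allowed.
(b)–(d): allowed.
(b)–(e): forbidden (ΔS).
(c)–(d): forbidden (parity, ΔL).
(c)–(e): forbidden (parity, ΔS).
(d)–(e): forbidden (parity, ΔS).
Allowed pairs: 3 of 10.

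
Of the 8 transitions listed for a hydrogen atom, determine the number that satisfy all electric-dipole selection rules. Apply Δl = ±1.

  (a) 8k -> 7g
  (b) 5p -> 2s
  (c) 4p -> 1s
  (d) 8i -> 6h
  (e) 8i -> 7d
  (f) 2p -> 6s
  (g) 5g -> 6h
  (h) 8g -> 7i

5

(a) forbidden — Δl = -3 (E1 requires Δl = ±1)
(b) allowed
(c) allowed
(d) allowed
(e) forbidden — Δl = -4 (E1 requires Δl = ±1)
(f) allowed
(g) allowed
(h) forbidden — Δl = +2 (E1 requires Δl = ±1)
Total allowed: 5 of 8.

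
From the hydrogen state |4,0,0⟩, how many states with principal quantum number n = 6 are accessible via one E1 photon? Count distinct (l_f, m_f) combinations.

E1 requires Δl = ±1, so l_f ∈ {-1, 1}; with 0 ≤ l_f ≤ n_f−1 = 5, the allowed l_f values are {1}.
For l_f = 1: m_f ∈ {m_i−1, m_i, m_i+1} ∩ [−1, 1] = {-1, 0, 1} → 3 states.
Total: 3.

3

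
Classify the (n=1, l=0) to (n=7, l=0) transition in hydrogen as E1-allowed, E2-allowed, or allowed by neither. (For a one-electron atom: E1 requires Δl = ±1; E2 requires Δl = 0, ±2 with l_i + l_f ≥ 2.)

Δl = 0 − 0 = +0; l_i + l_f = 0.
E1 (Δl = ±1): not satisfied.
E2 (Δl = 0,±2, l_i+l_f ≥ 2): not satisfied.

neither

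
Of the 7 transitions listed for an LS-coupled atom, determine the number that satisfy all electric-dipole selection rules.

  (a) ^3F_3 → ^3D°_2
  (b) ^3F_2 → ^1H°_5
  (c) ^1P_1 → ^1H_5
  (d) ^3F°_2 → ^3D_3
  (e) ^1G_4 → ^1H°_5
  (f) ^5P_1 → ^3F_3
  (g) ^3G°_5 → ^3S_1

(a) allowed
(b) forbidden (ΔS, ΔL, ΔJ fail)
(c) forbidden (parity, ΔL, ΔJ fail)
(d) allowed
(e) allowed
(f) forbidden (parity, ΔS, ΔL, ΔJ fail)
(g) forbidden (ΔL, ΔJ fail)
Total allowed: 3 of 7.

3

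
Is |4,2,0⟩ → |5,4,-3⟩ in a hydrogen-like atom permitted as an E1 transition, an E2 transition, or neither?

neither

Δl = 4 − 2 = +2; l_i + l_f = 6.
Δm_l = -3.
E1 (Δl = ±1, |Δm_l| ≤ 1): not satisfied.
E2 (Δl = 0,±2, l_i+l_f ≥ 2, |Δm_l| ≤ 2): not satisfied.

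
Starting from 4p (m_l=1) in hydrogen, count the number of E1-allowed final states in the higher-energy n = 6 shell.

4

E1 requires Δl = ±1, so l_f ∈ {0, 2}; with 0 ≤ l_f ≤ n_f−1 = 5, the allowed l_f values are {0, 2}.
For l_f = 0: m_f ∈ {m_i−1, m_i, m_i+1} ∩ [−0, 0] = {0} → 1 state.
For l_f = 2: m_f ∈ {m_i−1, m_i, m_i+1} ∩ [−2, 2] = {0, 1, 2} → 3 states.
Total: 4.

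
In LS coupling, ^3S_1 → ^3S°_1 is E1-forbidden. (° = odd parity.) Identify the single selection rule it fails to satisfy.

the L=0 ↔ L=0 exclusion

Initial level: S=1, L=0, J=1, parity even. Final level: S=1, L=0, J=1, parity odd.
Parity must change: even → odd — satisfied.
ΔS = 0: S: 1 → 1 — satisfied.
ΔL = 0, ±1 (not L=0↔0): L: 0 → 0, ΔL = +0 — violated.
ΔJ = 0, ±1 (not J=0↔0): J: 1 → 1, ΔJ = +0 — satisfied.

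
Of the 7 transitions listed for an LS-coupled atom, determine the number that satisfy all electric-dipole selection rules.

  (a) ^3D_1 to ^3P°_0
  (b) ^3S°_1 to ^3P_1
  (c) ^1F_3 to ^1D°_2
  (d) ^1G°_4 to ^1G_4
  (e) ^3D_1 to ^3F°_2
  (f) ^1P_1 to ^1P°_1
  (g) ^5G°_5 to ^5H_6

7

(a) allowed
(b) allowed
(c) allowed
(d) allowed
(e) allowed
(f) allowed
(g) allowed
Total allowed: 7 of 7.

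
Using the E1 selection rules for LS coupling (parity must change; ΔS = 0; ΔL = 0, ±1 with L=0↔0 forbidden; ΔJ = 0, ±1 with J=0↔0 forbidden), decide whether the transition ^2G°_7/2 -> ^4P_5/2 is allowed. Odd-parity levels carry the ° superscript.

ΔJ = 0, ±1 (not J=0↔0): J: 7/2 → 5/2, ΔJ = -1 — passes.
ΔL = 0, ±1 (not L=0↔0): L: 4 → 1, ΔL = -3 — fails.
Parity must change: odd → even — passes.
ΔS = 0: S: 1/2 → 3/2 — fails.
Rule(s) violated: ΔS, ΔL.

forbidden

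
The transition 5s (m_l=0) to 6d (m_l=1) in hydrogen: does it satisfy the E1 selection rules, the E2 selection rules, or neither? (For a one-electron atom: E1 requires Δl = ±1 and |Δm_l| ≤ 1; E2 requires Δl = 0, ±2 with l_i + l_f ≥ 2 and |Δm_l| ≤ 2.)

Δl = 2 − 0 = +2; l_i + l_f = 2.
Δm_l = +1.
E1 (Δl = ±1, |Δm_l| ≤ 1): not satisfied.
E2 (Δl = 0,±2, l_i+l_f ≥ 2, |Δm_l| ≤ 2): satisfied.

E2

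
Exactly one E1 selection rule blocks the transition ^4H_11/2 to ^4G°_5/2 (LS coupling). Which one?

Initial level: S=3/2, L=5, J=11/2, parity even. Final level: S=3/2, L=4, J=5/2, parity odd.
Parity must change: even → odd — ok.
ΔS = 0: S: 3/2 → 3/2 — ok.
ΔL = 0, ±1 (not L=0↔0): L: 5 → 4, ΔL = -1 — ok.
ΔJ = 0, ±1 (not J=0↔0): J: 11/2 → 5/2, ΔJ = -3 — fails.

the ΔJ = 0, ±1 rule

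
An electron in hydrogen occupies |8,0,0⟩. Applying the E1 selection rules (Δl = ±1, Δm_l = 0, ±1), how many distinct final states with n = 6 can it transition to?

3

E1 requires Δl = ±1, so l_f ∈ {-1, 1}; with 0 ≤ l_f ≤ n_f−1 = 5, the allowed l_f values are {1}.
For l_f = 1: m_f ∈ {m_i−1, m_i, m_i+1} ∩ [−1, 1] = {-1, 0, 1} → 3 states.
Total: 3.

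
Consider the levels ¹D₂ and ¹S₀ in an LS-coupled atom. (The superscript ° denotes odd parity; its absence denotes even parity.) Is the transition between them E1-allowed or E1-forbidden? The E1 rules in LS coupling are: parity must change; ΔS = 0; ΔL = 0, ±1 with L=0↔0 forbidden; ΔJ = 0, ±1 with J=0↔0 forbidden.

Parity must change: even → even — ✗.
ΔS = 0: S: 0 → 0 — ✓.
ΔL = 0, ±1 (not L=0↔0): L: 2 → 0, ΔL = -2 — ✗.
ΔJ = 0, ±1 (not J=0↔0): J: 2 → 0, ΔJ = -2 — ✗.
Rule(s) violated: parity, ΔL, ΔJ.

forbidden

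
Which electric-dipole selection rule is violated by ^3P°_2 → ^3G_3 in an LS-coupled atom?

ΔJ = 0, ±1 (not J=0↔0): J: 2 → 3, ΔJ = +1 — satisfied.
ΔL = 0, ±1 (not L=0↔0): L: 1 → 4, ΔL = +3 — violated.
Parity must change: odd → even — satisfied.
ΔS = 0: S: 1 → 1 — satisfied.

the ΔL = 0, ±1 rule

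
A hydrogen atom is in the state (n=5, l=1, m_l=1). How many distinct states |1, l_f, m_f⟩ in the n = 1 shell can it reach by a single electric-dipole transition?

E1 requires Δl = ±1, so l_f ∈ {0, 2}; with 0 ≤ l_f ≤ n_f−1 = 0, the allowed l_f values are {0}.
For l_f = 0: m_f ∈ {m_i−1, m_i, m_i+1} ∩ [−0, 0] = {0} → 1 state.
Total: 1.

1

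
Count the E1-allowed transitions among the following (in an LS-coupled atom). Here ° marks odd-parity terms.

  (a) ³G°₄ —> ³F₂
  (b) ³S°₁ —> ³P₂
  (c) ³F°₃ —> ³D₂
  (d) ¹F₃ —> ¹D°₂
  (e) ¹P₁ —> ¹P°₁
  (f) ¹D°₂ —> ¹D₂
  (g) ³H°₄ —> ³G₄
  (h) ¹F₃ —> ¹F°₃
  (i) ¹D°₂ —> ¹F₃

8

(a) forbidden (ΔJ fails)
(b) allowed
(c) allowed
(d) allowed
(e) allowed
(f) allowed
(g) allowed
(h) allowed
(i) allowed
Total allowed: 8 of 9.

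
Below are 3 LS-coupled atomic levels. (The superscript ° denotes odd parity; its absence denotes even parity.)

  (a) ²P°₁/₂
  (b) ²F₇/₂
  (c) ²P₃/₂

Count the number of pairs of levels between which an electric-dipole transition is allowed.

(a)–(b): forbidden (ΔL, ΔJ).
(a)–(c): allowed.
(b)–(c): forbidden (parity, ΔL, ΔJ).
Allowed pairs: 1 of 3.

1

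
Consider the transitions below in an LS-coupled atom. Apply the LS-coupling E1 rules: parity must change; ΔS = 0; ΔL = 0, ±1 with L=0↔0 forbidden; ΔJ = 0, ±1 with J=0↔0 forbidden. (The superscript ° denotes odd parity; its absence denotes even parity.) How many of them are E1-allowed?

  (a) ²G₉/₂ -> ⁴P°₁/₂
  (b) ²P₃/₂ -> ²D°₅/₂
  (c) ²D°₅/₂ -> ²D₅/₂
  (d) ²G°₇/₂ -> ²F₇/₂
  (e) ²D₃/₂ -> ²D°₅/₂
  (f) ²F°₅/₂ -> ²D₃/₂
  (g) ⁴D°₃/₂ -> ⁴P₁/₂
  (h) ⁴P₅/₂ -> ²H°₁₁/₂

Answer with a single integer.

6

(a) forbidden (ΔS, ΔL, ΔJ fail)
(b) allowed
(c) allowed
(d) allowed
(e) allowed
(f) allowed
(g) allowed
(h) forbidden (ΔS, ΔL, ΔJ fail)
Total allowed: 6 of 8.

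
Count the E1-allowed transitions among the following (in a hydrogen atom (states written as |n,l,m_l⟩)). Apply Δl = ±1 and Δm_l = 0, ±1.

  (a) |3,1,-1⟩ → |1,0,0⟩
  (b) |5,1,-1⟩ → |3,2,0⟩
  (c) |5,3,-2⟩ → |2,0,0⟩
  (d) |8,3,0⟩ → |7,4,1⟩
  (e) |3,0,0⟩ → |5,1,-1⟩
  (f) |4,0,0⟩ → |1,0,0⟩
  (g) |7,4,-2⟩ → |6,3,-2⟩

5

(a) allowed
(b) allowed
(c) forbidden — Δl = -3 (E1 requires Δl = ±1); Δm_l = +2 (E1 requires Δm_l = 0, ±1)
(d) allowed
(e) allowed
(f) forbidden — Δl = +0 (E1 requires Δl = ±1)
(g) allowed
Total allowed: 5 of 7.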